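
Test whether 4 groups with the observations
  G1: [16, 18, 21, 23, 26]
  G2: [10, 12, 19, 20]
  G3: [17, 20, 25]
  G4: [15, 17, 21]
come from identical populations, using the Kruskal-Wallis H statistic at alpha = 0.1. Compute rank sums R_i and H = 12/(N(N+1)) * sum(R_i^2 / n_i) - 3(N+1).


Step 1: Combine all N = 15 observations and assign midranks.
sorted (value, group, rank): (10,G2,1), (12,G2,2), (15,G4,3), (16,G1,4), (17,G3,5.5), (17,G4,5.5), (18,G1,7), (19,G2,8), (20,G2,9.5), (20,G3,9.5), (21,G1,11.5), (21,G4,11.5), (23,G1,13), (25,G3,14), (26,G1,15)
Step 2: Sum ranks within each group.
R_1 = 50.5 (n_1 = 5)
R_2 = 20.5 (n_2 = 4)
R_3 = 29 (n_3 = 3)
R_4 = 20 (n_4 = 3)
Step 3: H = 12/(N(N+1)) * sum(R_i^2/n_i) - 3(N+1)
     = 12/(15*16) * (50.5^2/5 + 20.5^2/4 + 29^2/3 + 20^2/3) - 3*16
     = 0.050000 * 1028.78 - 48
     = 3.438958.
Step 4: Ties present; correction factor C = 1 - 18/(15^3 - 15) = 0.994643. Corrected H = 3.438958 / 0.994643 = 3.457481.
Step 5: Under H0, H ~ chi^2(3); p-value = 0.326319.
Step 6: alpha = 0.1. fail to reject H0.

H = 3.4575, df = 3, p = 0.326319, fail to reject H0.


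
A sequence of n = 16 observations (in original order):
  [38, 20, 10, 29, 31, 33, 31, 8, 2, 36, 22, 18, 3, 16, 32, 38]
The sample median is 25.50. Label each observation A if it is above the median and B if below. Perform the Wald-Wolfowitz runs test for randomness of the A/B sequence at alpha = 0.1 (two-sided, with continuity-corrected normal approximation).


Step 1: Compute median = 25.50; label A = above, B = below.
Labels in order: ABBAAAABBABBBBAA  (n_A = 8, n_B = 8)
Step 2: Count runs R = 7.
Step 3: Under H0 (random ordering), E[R] = 2*n_A*n_B/(n_A+n_B) + 1 = 2*8*8/16 + 1 = 9.0000.
        Var[R] = 2*n_A*n_B*(2*n_A*n_B - n_A - n_B) / ((n_A+n_B)^2 * (n_A+n_B-1)) = 14336/3840 = 3.7333.
        SD[R] = 1.9322.
Step 4: Continuity-corrected z = (R + 0.5 - E[R]) / SD[R] = (7 + 0.5 - 9.0000) / 1.9322 = -0.7763.
Step 5: Two-sided p-value via normal approximation = 2*(1 - Phi(|z|)) = 0.437558.
Step 6: alpha = 0.1. fail to reject H0.

R = 7, z = -0.7763, p = 0.437558, fail to reject H0.


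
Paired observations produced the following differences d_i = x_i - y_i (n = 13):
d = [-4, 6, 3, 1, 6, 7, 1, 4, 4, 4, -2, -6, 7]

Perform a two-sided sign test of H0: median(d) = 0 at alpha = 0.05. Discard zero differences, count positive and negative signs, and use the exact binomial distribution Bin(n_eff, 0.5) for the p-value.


Step 1: Discard zero differences. Original n = 13; n_eff = number of nonzero differences = 13.
Nonzero differences (with sign): -4, +6, +3, +1, +6, +7, +1, +4, +4, +4, -2, -6, +7
Step 2: Count signs: positive = 10, negative = 3.
Step 3: Under H0: P(positive) = 0.5, so the number of positives S ~ Bin(13, 0.5).
Step 4: Two-sided exact p-value = sum of Bin(13,0.5) probabilities at or below the observed probability = 0.092285.
Step 5: alpha = 0.05. fail to reject H0.

n_eff = 13, pos = 10, neg = 3, p = 0.092285, fail to reject H0.


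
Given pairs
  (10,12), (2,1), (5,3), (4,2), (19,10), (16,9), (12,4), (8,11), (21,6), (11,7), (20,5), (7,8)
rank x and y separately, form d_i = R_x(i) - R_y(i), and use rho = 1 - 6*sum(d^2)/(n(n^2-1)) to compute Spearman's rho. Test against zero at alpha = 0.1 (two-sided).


Step 1: Rank x and y separately (midranks; no ties here).
rank(x): 10->6, 2->1, 5->3, 4->2, 19->10, 16->9, 12->8, 8->5, 21->12, 11->7, 20->11, 7->4
rank(y): 12->12, 1->1, 3->3, 2->2, 10->10, 9->9, 4->4, 11->11, 6->6, 7->7, 5->5, 8->8
Step 2: d_i = R_x(i) - R_y(i); compute d_i^2.
  (6-12)^2=36, (1-1)^2=0, (3-3)^2=0, (2-2)^2=0, (10-10)^2=0, (9-9)^2=0, (8-4)^2=16, (5-11)^2=36, (12-6)^2=36, (7-7)^2=0, (11-5)^2=36, (4-8)^2=16
sum(d^2) = 176.
Step 3: rho = 1 - 6*176 / (12*(12^2 - 1)) = 1 - 1056/1716 = 0.384615.
Step 4: Under H0, t = rho * sqrt((n-2)/(1-rho^2)) = 1.3176 ~ t(10).
Step 5: Two-sided p-value from the t-distribution with 10 df = 0.217020.
Step 6: alpha = 0.1. fail to reject H0.

rho = 0.3846, p = 0.217020, fail to reject H0 at alpha = 0.1.


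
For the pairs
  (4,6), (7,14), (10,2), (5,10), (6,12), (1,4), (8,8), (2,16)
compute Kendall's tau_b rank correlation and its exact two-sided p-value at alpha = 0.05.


Step 1: Enumerate the 28 unordered pairs (i,j) with i<j and classify each by sign(x_j-x_i) * sign(y_j-y_i).
  (1,2):dx=+3,dy=+8->C; (1,3):dx=+6,dy=-4->D; (1,4):dx=+1,dy=+4->C; (1,5):dx=+2,dy=+6->C
  (1,6):dx=-3,dy=-2->C; (1,7):dx=+4,dy=+2->C; (1,8):dx=-2,dy=+10->D; (2,3):dx=+3,dy=-12->D
  (2,4):dx=-2,dy=-4->C; (2,5):dx=-1,dy=-2->C; (2,6):dx=-6,dy=-10->C; (2,7):dx=+1,dy=-6->D
  (2,8):dx=-5,dy=+2->D; (3,4):dx=-5,dy=+8->D; (3,5):dx=-4,dy=+10->D; (3,6):dx=-9,dy=+2->D
  (3,7):dx=-2,dy=+6->D; (3,8):dx=-8,dy=+14->D; (4,5):dx=+1,dy=+2->C; (4,6):dx=-4,dy=-6->C
  (4,7):dx=+3,dy=-2->D; (4,8):dx=-3,dy=+6->D; (5,6):dx=-5,dy=-8->C; (5,7):dx=+2,dy=-4->D
  (5,8):dx=-4,dy=+4->D; (6,7):dx=+7,dy=+4->C; (6,8):dx=+1,dy=+12->C; (7,8):dx=-6,dy=+8->D
Step 2: C = 13, D = 15, total pairs = 28.
Step 3: tau = (C - D)/(n(n-1)/2) = (13 - 15)/28 = -0.071429.
Step 4: Exact two-sided p-value (enumerate n! = 40320 permutations of y under H0): p = 0.904861.
Step 5: alpha = 0.05. fail to reject H0.

tau_b = -0.0714 (C=13, D=15), p = 0.904861, fail to reject H0.


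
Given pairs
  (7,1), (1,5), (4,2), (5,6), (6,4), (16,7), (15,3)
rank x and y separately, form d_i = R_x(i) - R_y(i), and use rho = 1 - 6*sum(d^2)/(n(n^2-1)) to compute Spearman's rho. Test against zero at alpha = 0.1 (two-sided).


Step 1: Rank x and y separately (midranks; no ties here).
rank(x): 7->5, 1->1, 4->2, 5->3, 6->4, 16->7, 15->6
rank(y): 1->1, 5->5, 2->2, 6->6, 4->4, 7->7, 3->3
Step 2: d_i = R_x(i) - R_y(i); compute d_i^2.
  (5-1)^2=16, (1-5)^2=16, (2-2)^2=0, (3-6)^2=9, (4-4)^2=0, (7-7)^2=0, (6-3)^2=9
sum(d^2) = 50.
Step 3: rho = 1 - 6*50 / (7*(7^2 - 1)) = 1 - 300/336 = 0.107143.
Step 4: Under H0, t = rho * sqrt((n-2)/(1-rho^2)) = 0.2410 ~ t(5).
Step 5: Two-sided p-value from the t-distribution with 5 df = 0.819151.
Step 6: alpha = 0.1. fail to reject H0.

rho = 0.1071, p = 0.819151, fail to reject H0 at alpha = 0.1.


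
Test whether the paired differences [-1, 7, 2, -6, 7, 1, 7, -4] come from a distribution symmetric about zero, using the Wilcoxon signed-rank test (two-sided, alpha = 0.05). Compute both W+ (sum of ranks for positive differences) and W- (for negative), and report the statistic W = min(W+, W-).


Step 1: Drop any zero differences (none here) and take |d_i|.
|d| = [1, 7, 2, 6, 7, 1, 7, 4]
Step 2: Midrank |d_i| (ties get averaged ranks).
ranks: |1|->1.5, |7|->7, |2|->3, |6|->5, |7|->7, |1|->1.5, |7|->7, |4|->4
Step 3: Attach original signs; sum ranks with positive sign and with negative sign.
W+ = 7 + 3 + 7 + 1.5 + 7 = 25.5
W- = 1.5 + 5 + 4 = 10.5
(Check: W+ + W- = 36 should equal n(n+1)/2 = 36.)
Step 4: Test statistic W = min(W+, W-) = 10.5.
Step 5: Ties in |d|, so use the tie-corrected normal approximation.
        E[W] = n(n+1)/4 = 8*9/4 = 18.
        Tie groups: |d|=1 (t=2), |d|=7 (t=3); sum(t^3 - t) = 30.
        Var[W] = n(n+1)(2n+1)/24 - sum(t^3-t)/48 = 1224/24 - 30/48 = 50.375.
        z = (W - E[W]) / sqrt(Var[W]) = (10.5 - 18) / 7.0975 = -1.0567.
        Two-sided p = 2*Phi(z) = 0.290646.
Step 6: alpha = 0.05. fail to reject H0.

W+ = 25.5, W- = 10.5, W = min = 10.5, p = 0.290646, fail to reject H0.


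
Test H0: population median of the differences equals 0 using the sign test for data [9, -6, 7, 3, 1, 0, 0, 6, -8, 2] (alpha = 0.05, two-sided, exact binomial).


Step 1: Discard zero differences. Original n = 10; n_eff = number of nonzero differences = 8.
Nonzero differences (with sign): +9, -6, +7, +3, +1, +6, -8, +2
Step 2: Count signs: positive = 6, negative = 2.
Step 3: Under H0: P(positive) = 0.5, so the number of positives S ~ Bin(8, 0.5).
Step 4: Two-sided exact p-value = sum of Bin(8,0.5) probabilities at or below the observed probability = 0.289062.
Step 5: alpha = 0.05. fail to reject H0.

n_eff = 8, pos = 6, neg = 2, p = 0.289062, fail to reject H0.


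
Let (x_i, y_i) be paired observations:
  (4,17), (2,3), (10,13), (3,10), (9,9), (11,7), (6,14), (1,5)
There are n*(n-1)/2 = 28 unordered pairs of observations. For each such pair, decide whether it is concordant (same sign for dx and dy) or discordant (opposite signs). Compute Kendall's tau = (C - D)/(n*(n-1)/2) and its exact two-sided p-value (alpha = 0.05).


Step 1: Enumerate the 28 unordered pairs (i,j) with i<j and classify each by sign(x_j-x_i) * sign(y_j-y_i).
  (1,2):dx=-2,dy=-14->C; (1,3):dx=+6,dy=-4->D; (1,4):dx=-1,dy=-7->C; (1,5):dx=+5,dy=-8->D
  (1,6):dx=+7,dy=-10->D; (1,7):dx=+2,dy=-3->D; (1,8):dx=-3,dy=-12->C; (2,3):dx=+8,dy=+10->C
  (2,4):dx=+1,dy=+7->C; (2,5):dx=+7,dy=+6->C; (2,6):dx=+9,dy=+4->C; (2,7):dx=+4,dy=+11->C
  (2,8):dx=-1,dy=+2->D; (3,4):dx=-7,dy=-3->C; (3,5):dx=-1,dy=-4->C; (3,6):dx=+1,dy=-6->D
  (3,7):dx=-4,dy=+1->D; (3,8):dx=-9,dy=-8->C; (4,5):dx=+6,dy=-1->D; (4,6):dx=+8,dy=-3->D
  (4,7):dx=+3,dy=+4->C; (4,8):dx=-2,dy=-5->C; (5,6):dx=+2,dy=-2->D; (5,7):dx=-3,dy=+5->D
  (5,8):dx=-8,dy=-4->C; (6,7):dx=-5,dy=+7->D; (6,8):dx=-10,dy=-2->C; (7,8):dx=-5,dy=-9->C
Step 2: C = 16, D = 12, total pairs = 28.
Step 3: tau = (C - D)/(n(n-1)/2) = (16 - 12)/28 = 0.142857.
Step 4: Exact two-sided p-value (enumerate n! = 40320 permutations of y under H0): p = 0.719544.
Step 5: alpha = 0.05. fail to reject H0.

tau_b = 0.1429 (C=16, D=12), p = 0.719544, fail to reject H0.


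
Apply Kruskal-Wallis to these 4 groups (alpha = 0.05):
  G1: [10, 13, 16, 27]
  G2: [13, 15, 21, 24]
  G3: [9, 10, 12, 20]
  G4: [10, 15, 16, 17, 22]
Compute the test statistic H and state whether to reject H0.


Step 1: Combine all N = 17 observations and assign midranks.
sorted (value, group, rank): (9,G3,1), (10,G1,3), (10,G3,3), (10,G4,3), (12,G3,5), (13,G1,6.5), (13,G2,6.5), (15,G2,8.5), (15,G4,8.5), (16,G1,10.5), (16,G4,10.5), (17,G4,12), (20,G3,13), (21,G2,14), (22,G4,15), (24,G2,16), (27,G1,17)
Step 2: Sum ranks within each group.
R_1 = 37 (n_1 = 4)
R_2 = 45 (n_2 = 4)
R_3 = 22 (n_3 = 4)
R_4 = 49 (n_4 = 5)
Step 3: H = 12/(N(N+1)) * sum(R_i^2/n_i) - 3(N+1)
     = 12/(17*18) * (37^2/4 + 45^2/4 + 22^2/4 + 49^2/5) - 3*18
     = 0.039216 * 1449.7 - 54
     = 2.850980.
Step 4: Ties present; correction factor C = 1 - 42/(17^3 - 17) = 0.991422. Corrected H = 2.850980 / 0.991422 = 2.875649.
Step 5: Under H0, H ~ chi^2(3); p-value = 0.411198.
Step 6: alpha = 0.05. fail to reject H0.

H = 2.8756, df = 3, p = 0.411198, fail to reject H0.


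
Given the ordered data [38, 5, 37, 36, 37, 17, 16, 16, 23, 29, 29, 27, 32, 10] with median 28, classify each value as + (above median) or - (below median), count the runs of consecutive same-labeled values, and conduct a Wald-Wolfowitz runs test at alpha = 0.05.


Step 1: Compute median = 28; label A = above, B = below.
Labels in order: ABAAABBBBAABAB  (n_A = 7, n_B = 7)
Step 2: Count runs R = 8.
Step 3: Under H0 (random ordering), E[R] = 2*n_A*n_B/(n_A+n_B) + 1 = 2*7*7/14 + 1 = 8.0000.
        Var[R] = 2*n_A*n_B*(2*n_A*n_B - n_A - n_B) / ((n_A+n_B)^2 * (n_A+n_B-1)) = 8232/2548 = 3.2308.
        SD[R] = 1.7974.
Step 4: R = E[R], so z = 0 with no continuity correction.
Step 5: Two-sided p-value via normal approximation = 2*(1 - Phi(|z|)) = 1.000000.
Step 6: alpha = 0.05. fail to reject H0.

R = 8, z = 0.0000, p = 1.000000, fail to reject H0.


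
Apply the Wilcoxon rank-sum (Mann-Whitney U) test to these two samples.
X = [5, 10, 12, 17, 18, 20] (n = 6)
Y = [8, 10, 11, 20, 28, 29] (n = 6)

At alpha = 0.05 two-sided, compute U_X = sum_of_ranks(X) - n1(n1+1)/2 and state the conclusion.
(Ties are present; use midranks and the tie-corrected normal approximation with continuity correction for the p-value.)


Step 1: Combine and sort all 12 observations; assign midranks.
sorted (value, group): (5,X), (8,Y), (10,X), (10,Y), (11,Y), (12,X), (17,X), (18,X), (20,X), (20,Y), (28,Y), (29,Y)
ranks: 5->1, 8->2, 10->3.5, 10->3.5, 11->5, 12->6, 17->7, 18->8, 20->9.5, 20->9.5, 28->11, 29->12
Step 2: Rank sum for X: R1 = 1 + 3.5 + 6 + 7 + 8 + 9.5 = 35.
Step 3: U_X = R1 - n1(n1+1)/2 = 35 - 6*7/2 = 35 - 21 = 14.
       U_Y = n1*n2 - U_X = 36 - 14 = 22.
Step 4: Ties are present, so use the tie-corrected normal approximation (with continuity correction) for the p-value.
Step 5: p-value = 0.573831; compare to alpha = 0.05. fail to reject H0.

U_X = 14, p = 0.573831, fail to reject H0 at alpha = 0.05.


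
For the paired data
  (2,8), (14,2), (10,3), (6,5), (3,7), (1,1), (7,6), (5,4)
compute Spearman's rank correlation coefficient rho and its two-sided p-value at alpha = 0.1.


Step 1: Rank x and y separately (midranks; no ties here).
rank(x): 2->2, 14->8, 10->7, 6->5, 3->3, 1->1, 7->6, 5->4
rank(y): 8->8, 2->2, 3->3, 5->5, 7->7, 1->1, 6->6, 4->4
Step 2: d_i = R_x(i) - R_y(i); compute d_i^2.
  (2-8)^2=36, (8-2)^2=36, (7-3)^2=16, (5-5)^2=0, (3-7)^2=16, (1-1)^2=0, (6-6)^2=0, (4-4)^2=0
sum(d^2) = 104.
Step 3: rho = 1 - 6*104 / (8*(8^2 - 1)) = 1 - 624/504 = -0.238095.
Step 4: Under H0, t = rho * sqrt((n-2)/(1-rho^2)) = -0.6005 ~ t(6).
Step 5: Two-sided p-value from the t-distribution with 6 df = 0.570156.
Step 6: alpha = 0.1. fail to reject H0.

rho = -0.2381, p = 0.570156, fail to reject H0 at alpha = 0.1.


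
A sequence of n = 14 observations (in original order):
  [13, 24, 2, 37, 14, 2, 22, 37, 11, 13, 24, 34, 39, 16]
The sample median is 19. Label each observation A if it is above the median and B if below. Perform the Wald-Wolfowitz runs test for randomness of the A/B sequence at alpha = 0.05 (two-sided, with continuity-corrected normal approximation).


Step 1: Compute median = 19; label A = above, B = below.
Labels in order: BABABBAABBAAAB  (n_A = 7, n_B = 7)
Step 2: Count runs R = 9.
Step 3: Under H0 (random ordering), E[R] = 2*n_A*n_B/(n_A+n_B) + 1 = 2*7*7/14 + 1 = 8.0000.
        Var[R] = 2*n_A*n_B*(2*n_A*n_B - n_A - n_B) / ((n_A+n_B)^2 * (n_A+n_B-1)) = 8232/2548 = 3.2308.
        SD[R] = 1.7974.
Step 4: Continuity-corrected z = (R - 0.5 - E[R]) / SD[R] = (9 - 0.5 - 8.0000) / 1.7974 = 0.2782.
Step 5: Two-sided p-value via normal approximation = 2*(1 - Phi(|z|)) = 0.780879.
Step 6: alpha = 0.05. fail to reject H0.

R = 9, z = 0.2782, p = 0.780879, fail to reject H0.


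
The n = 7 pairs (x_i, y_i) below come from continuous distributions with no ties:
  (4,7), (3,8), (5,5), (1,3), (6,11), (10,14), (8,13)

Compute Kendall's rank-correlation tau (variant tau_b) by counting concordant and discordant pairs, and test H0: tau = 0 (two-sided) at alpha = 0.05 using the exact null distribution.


Step 1: Enumerate the 21 unordered pairs (i,j) with i<j and classify each by sign(x_j-x_i) * sign(y_j-y_i).
  (1,2):dx=-1,dy=+1->D; (1,3):dx=+1,dy=-2->D; (1,4):dx=-3,dy=-4->C; (1,5):dx=+2,dy=+4->C
  (1,6):dx=+6,dy=+7->C; (1,7):dx=+4,dy=+6->C; (2,3):dx=+2,dy=-3->D; (2,4):dx=-2,dy=-5->C
  (2,5):dx=+3,dy=+3->C; (2,6):dx=+7,dy=+6->C; (2,7):dx=+5,dy=+5->C; (3,4):dx=-4,dy=-2->C
  (3,5):dx=+1,dy=+6->C; (3,6):dx=+5,dy=+9->C; (3,7):dx=+3,dy=+8->C; (4,5):dx=+5,dy=+8->C
  (4,6):dx=+9,dy=+11->C; (4,7):dx=+7,dy=+10->C; (5,6):dx=+4,dy=+3->C; (5,7):dx=+2,dy=+2->C
  (6,7):dx=-2,dy=-1->C
Step 2: C = 18, D = 3, total pairs = 21.
Step 3: tau = (C - D)/(n(n-1)/2) = (18 - 3)/21 = 0.714286.
Step 4: Exact two-sided p-value (enumerate n! = 5040 permutations of y under H0): p = 0.030159.
Step 5: alpha = 0.05. reject H0.

tau_b = 0.7143 (C=18, D=3), p = 0.030159, reject H0.


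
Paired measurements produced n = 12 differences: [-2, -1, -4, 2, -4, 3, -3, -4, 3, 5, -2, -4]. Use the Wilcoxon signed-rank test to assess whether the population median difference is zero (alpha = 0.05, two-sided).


Step 1: Drop any zero differences (none here) and take |d_i|.
|d| = [2, 1, 4, 2, 4, 3, 3, 4, 3, 5, 2, 4]
Step 2: Midrank |d_i| (ties get averaged ranks).
ranks: |2|->3, |1|->1, |4|->9.5, |2|->3, |4|->9.5, |3|->6, |3|->6, |4|->9.5, |3|->6, |5|->12, |2|->3, |4|->9.5
Step 3: Attach original signs; sum ranks with positive sign and with negative sign.
W+ = 3 + 6 + 6 + 12 = 27
W- = 3 + 1 + 9.5 + 9.5 + 6 + 9.5 + 3 + 9.5 = 51
(Check: W+ + W- = 78 should equal n(n+1)/2 = 78.)
Step 4: Test statistic W = min(W+, W-) = 27.
Step 5: Ties in |d|, so use the tie-corrected normal approximation.
        E[W] = n(n+1)/4 = 12*13/4 = 39.
        Tie groups: |d|=2 (t=3), |d|=3 (t=3), |d|=4 (t=4); sum(t^3 - t) = 108.
        Var[W] = n(n+1)(2n+1)/24 - sum(t^3-t)/48 = 3900/24 - 108/48 = 160.25.
        z = (W - E[W]) / sqrt(Var[W]) = (27 - 39) / 12.6590 = -0.9479.
        Two-sided p = 2*Phi(z) = 0.343158.
Step 6: alpha = 0.05. fail to reject H0.

W+ = 27, W- = 51, W = min = 27, p = 0.343158, fail to reject H0.


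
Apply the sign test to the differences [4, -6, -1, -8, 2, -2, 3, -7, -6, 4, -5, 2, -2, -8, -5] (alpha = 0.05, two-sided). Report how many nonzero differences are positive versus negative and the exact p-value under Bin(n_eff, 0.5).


Step 1: Discard zero differences. Original n = 15; n_eff = number of nonzero differences = 15.
Nonzero differences (with sign): +4, -6, -1, -8, +2, -2, +3, -7, -6, +4, -5, +2, -2, -8, -5
Step 2: Count signs: positive = 5, negative = 10.
Step 3: Under H0: P(positive) = 0.5, so the number of positives S ~ Bin(15, 0.5).
Step 4: Two-sided exact p-value = sum of Bin(15,0.5) probabilities at or below the observed probability = 0.301758.
Step 5: alpha = 0.05. fail to reject H0.

n_eff = 15, pos = 5, neg = 10, p = 0.301758, fail to reject H0.


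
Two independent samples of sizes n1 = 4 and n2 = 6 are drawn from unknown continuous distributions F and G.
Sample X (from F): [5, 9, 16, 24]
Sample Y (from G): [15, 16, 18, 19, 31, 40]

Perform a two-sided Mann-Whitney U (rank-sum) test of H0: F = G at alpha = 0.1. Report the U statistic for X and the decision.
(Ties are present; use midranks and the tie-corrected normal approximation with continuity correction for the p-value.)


Step 1: Combine and sort all 10 observations; assign midranks.
sorted (value, group): (5,X), (9,X), (15,Y), (16,X), (16,Y), (18,Y), (19,Y), (24,X), (31,Y), (40,Y)
ranks: 5->1, 9->2, 15->3, 16->4.5, 16->4.5, 18->6, 19->7, 24->8, 31->9, 40->10
Step 2: Rank sum for X: R1 = 1 + 2 + 4.5 + 8 = 15.5.
Step 3: U_X = R1 - n1(n1+1)/2 = 15.5 - 4*5/2 = 15.5 - 10 = 5.5.
       U_Y = n1*n2 - U_X = 24 - 5.5 = 18.5.
Step 4: Ties are present, so use the tie-corrected normal approximation (with continuity correction) for the p-value.
Step 5: p-value = 0.199458; compare to alpha = 0.1. fail to reject H0.

U_X = 5.5, p = 0.199458, fail to reject H0 at alpha = 0.1.


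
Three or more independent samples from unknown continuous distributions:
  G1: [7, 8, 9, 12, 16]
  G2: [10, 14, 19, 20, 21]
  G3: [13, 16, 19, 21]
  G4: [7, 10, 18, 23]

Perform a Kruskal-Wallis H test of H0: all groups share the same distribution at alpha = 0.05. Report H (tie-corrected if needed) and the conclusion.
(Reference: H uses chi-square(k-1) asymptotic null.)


Step 1: Combine all N = 18 observations and assign midranks.
sorted (value, group, rank): (7,G1,1.5), (7,G4,1.5), (8,G1,3), (9,G1,4), (10,G2,5.5), (10,G4,5.5), (12,G1,7), (13,G3,8), (14,G2,9), (16,G1,10.5), (16,G3,10.5), (18,G4,12), (19,G2,13.5), (19,G3,13.5), (20,G2,15), (21,G2,16.5), (21,G3,16.5), (23,G4,18)
Step 2: Sum ranks within each group.
R_1 = 26 (n_1 = 5)
R_2 = 59.5 (n_2 = 5)
R_3 = 48.5 (n_3 = 4)
R_4 = 37 (n_4 = 4)
Step 3: H = 12/(N(N+1)) * sum(R_i^2/n_i) - 3(N+1)
     = 12/(18*19) * (26^2/5 + 59.5^2/5 + 48.5^2/4 + 37^2/4) - 3*19
     = 0.035088 * 1773.56 - 57
     = 5.230263.
Step 4: Ties present; correction factor C = 1 - 30/(18^3 - 18) = 0.994840. Corrected H = 5.230263 / 0.994840 = 5.257391.
Step 5: Under H0, H ~ chi^2(3); p-value = 0.153891.
Step 6: alpha = 0.05. fail to reject H0.

H = 5.2574, df = 3, p = 0.153891, fail to reject H0.


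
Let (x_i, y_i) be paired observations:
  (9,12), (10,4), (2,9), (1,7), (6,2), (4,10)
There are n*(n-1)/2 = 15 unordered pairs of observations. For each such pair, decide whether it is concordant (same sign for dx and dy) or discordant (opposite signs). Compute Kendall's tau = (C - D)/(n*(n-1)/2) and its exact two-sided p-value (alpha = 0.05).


Step 1: Enumerate the 15 unordered pairs (i,j) with i<j and classify each by sign(x_j-x_i) * sign(y_j-y_i).
  (1,2):dx=+1,dy=-8->D; (1,3):dx=-7,dy=-3->C; (1,4):dx=-8,dy=-5->C; (1,5):dx=-3,dy=-10->C
  (1,6):dx=-5,dy=-2->C; (2,3):dx=-8,dy=+5->D; (2,4):dx=-9,dy=+3->D; (2,5):dx=-4,dy=-2->C
  (2,6):dx=-6,dy=+6->D; (3,4):dx=-1,dy=-2->C; (3,5):dx=+4,dy=-7->D; (3,6):dx=+2,dy=+1->C
  (4,5):dx=+5,dy=-5->D; (4,6):dx=+3,dy=+3->C; (5,6):dx=-2,dy=+8->D
Step 2: C = 8, D = 7, total pairs = 15.
Step 3: tau = (C - D)/(n(n-1)/2) = (8 - 7)/15 = 0.066667.
Step 4: Exact two-sided p-value (enumerate n! = 720 permutations of y under H0): p = 1.000000.
Step 5: alpha = 0.05. fail to reject H0.

tau_b = 0.0667 (C=8, D=7), p = 1.000000, fail to reject H0.


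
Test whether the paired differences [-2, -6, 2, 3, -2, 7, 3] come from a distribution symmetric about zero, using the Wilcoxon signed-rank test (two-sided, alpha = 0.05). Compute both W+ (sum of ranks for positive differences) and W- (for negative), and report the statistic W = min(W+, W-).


Step 1: Drop any zero differences (none here) and take |d_i|.
|d| = [2, 6, 2, 3, 2, 7, 3]
Step 2: Midrank |d_i| (ties get averaged ranks).
ranks: |2|->2, |6|->6, |2|->2, |3|->4.5, |2|->2, |7|->7, |3|->4.5
Step 3: Attach original signs; sum ranks with positive sign and with negative sign.
W+ = 2 + 4.5 + 7 + 4.5 = 18
W- = 2 + 6 + 2 = 10
(Check: W+ + W- = 28 should equal n(n+1)/2 = 28.)
Step 4: Test statistic W = min(W+, W-) = 10.
Step 5: Ties in |d|, so use the tie-corrected normal approximation.
        E[W] = n(n+1)/4 = 7*8/4 = 14.
        Tie groups: |d|=2 (t=3), |d|=3 (t=2); sum(t^3 - t) = 30.
        Var[W] = n(n+1)(2n+1)/24 - sum(t^3-t)/48 = 840/24 - 30/48 = 34.375.
        z = (W - E[W]) / sqrt(Var[W]) = (10 - 14) / 5.8630 = -0.6822.
        Two-sided p = 2*Phi(z) = 0.495086.
Step 6: alpha = 0.05. fail to reject H0.

W+ = 18, W- = 10, W = min = 10, p = 0.495086, fail to reject H0.


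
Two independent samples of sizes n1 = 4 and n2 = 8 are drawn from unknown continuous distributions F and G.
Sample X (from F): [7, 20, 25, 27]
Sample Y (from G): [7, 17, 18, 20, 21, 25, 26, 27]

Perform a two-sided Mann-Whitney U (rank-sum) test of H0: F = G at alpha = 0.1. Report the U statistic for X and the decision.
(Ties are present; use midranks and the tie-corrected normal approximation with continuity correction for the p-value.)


Step 1: Combine and sort all 12 observations; assign midranks.
sorted (value, group): (7,X), (7,Y), (17,Y), (18,Y), (20,X), (20,Y), (21,Y), (25,X), (25,Y), (26,Y), (27,X), (27,Y)
ranks: 7->1.5, 7->1.5, 17->3, 18->4, 20->5.5, 20->5.5, 21->7, 25->8.5, 25->8.5, 26->10, 27->11.5, 27->11.5
Step 2: Rank sum for X: R1 = 1.5 + 5.5 + 8.5 + 11.5 = 27.
Step 3: U_X = R1 - n1(n1+1)/2 = 27 - 4*5/2 = 27 - 10 = 17.
       U_Y = n1*n2 - U_X = 32 - 17 = 15.
Step 4: Ties are present, so use the tie-corrected normal approximation (with continuity correction) for the p-value.
Step 5: p-value = 0.931847; compare to alpha = 0.1. fail to reject H0.

U_X = 17, p = 0.931847, fail to reject H0 at alpha = 0.1.


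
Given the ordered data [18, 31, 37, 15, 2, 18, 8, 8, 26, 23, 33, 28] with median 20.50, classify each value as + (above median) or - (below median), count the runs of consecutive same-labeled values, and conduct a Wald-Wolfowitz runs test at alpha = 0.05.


Step 1: Compute median = 20.50; label A = above, B = below.
Labels in order: BAABBBBBAAAA  (n_A = 6, n_B = 6)
Step 2: Count runs R = 4.
Step 3: Under H0 (random ordering), E[R] = 2*n_A*n_B/(n_A+n_B) + 1 = 2*6*6/12 + 1 = 7.0000.
        Var[R] = 2*n_A*n_B*(2*n_A*n_B - n_A - n_B) / ((n_A+n_B)^2 * (n_A+n_B-1)) = 4320/1584 = 2.7273.
        SD[R] = 1.6514.
Step 4: Continuity-corrected z = (R + 0.5 - E[R]) / SD[R] = (4 + 0.5 - 7.0000) / 1.6514 = -1.5138.
Step 5: Two-sided p-value via normal approximation = 2*(1 - Phi(|z|)) = 0.130070.
Step 6: alpha = 0.05. fail to reject H0.

R = 4, z = -1.5138, p = 0.130070, fail to reject H0.


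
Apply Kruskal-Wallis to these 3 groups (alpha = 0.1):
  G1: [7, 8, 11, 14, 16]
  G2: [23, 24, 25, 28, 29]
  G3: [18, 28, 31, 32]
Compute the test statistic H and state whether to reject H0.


Step 1: Combine all N = 14 observations and assign midranks.
sorted (value, group, rank): (7,G1,1), (8,G1,2), (11,G1,3), (14,G1,4), (16,G1,5), (18,G3,6), (23,G2,7), (24,G2,8), (25,G2,9), (28,G2,10.5), (28,G3,10.5), (29,G2,12), (31,G3,13), (32,G3,14)
Step 2: Sum ranks within each group.
R_1 = 15 (n_1 = 5)
R_2 = 46.5 (n_2 = 5)
R_3 = 43.5 (n_3 = 4)
Step 3: H = 12/(N(N+1)) * sum(R_i^2/n_i) - 3(N+1)
     = 12/(14*15) * (15^2/5 + 46.5^2/5 + 43.5^2/4) - 3*15
     = 0.057143 * 950.513 - 45
     = 9.315000.
Step 4: Ties present; correction factor C = 1 - 6/(14^3 - 14) = 0.997802. Corrected H = 9.315000 / 0.997802 = 9.335518.
Step 5: Under H0, H ~ chi^2(2); p-value = 0.009393.
Step 6: alpha = 0.1. reject H0.

H = 9.3355, df = 2, p = 0.009393, reject H0.


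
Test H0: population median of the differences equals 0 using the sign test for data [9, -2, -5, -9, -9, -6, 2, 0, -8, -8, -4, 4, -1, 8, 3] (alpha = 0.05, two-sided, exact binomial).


Step 1: Discard zero differences. Original n = 15; n_eff = number of nonzero differences = 14.
Nonzero differences (with sign): +9, -2, -5, -9, -9, -6, +2, -8, -8, -4, +4, -1, +8, +3
Step 2: Count signs: positive = 5, negative = 9.
Step 3: Under H0: P(positive) = 0.5, so the number of positives S ~ Bin(14, 0.5).
Step 4: Two-sided exact p-value = sum of Bin(14,0.5) probabilities at or below the observed probability = 0.423950.
Step 5: alpha = 0.05. fail to reject H0.

n_eff = 14, pos = 5, neg = 9, p = 0.423950, fail to reject H0.


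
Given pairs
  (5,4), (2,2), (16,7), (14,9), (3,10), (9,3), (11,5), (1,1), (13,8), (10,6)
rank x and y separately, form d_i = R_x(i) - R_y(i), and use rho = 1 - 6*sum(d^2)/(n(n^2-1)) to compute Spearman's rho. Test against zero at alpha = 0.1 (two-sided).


Step 1: Rank x and y separately (midranks; no ties here).
rank(x): 5->4, 2->2, 16->10, 14->9, 3->3, 9->5, 11->7, 1->1, 13->8, 10->6
rank(y): 4->4, 2->2, 7->7, 9->9, 10->10, 3->3, 5->5, 1->1, 8->8, 6->6
Step 2: d_i = R_x(i) - R_y(i); compute d_i^2.
  (4-4)^2=0, (2-2)^2=0, (10-7)^2=9, (9-9)^2=0, (3-10)^2=49, (5-3)^2=4, (7-5)^2=4, (1-1)^2=0, (8-8)^2=0, (6-6)^2=0
sum(d^2) = 66.
Step 3: rho = 1 - 6*66 / (10*(10^2 - 1)) = 1 - 396/990 = 0.600000.
Step 4: Under H0, t = rho * sqrt((n-2)/(1-rho^2)) = 2.1213 ~ t(8).
Step 5: Two-sided p-value from the t-distribution with 8 df = 0.066688.
Step 6: alpha = 0.1. reject H0.

rho = 0.6000, p = 0.066688, reject H0 at alpha = 0.1.


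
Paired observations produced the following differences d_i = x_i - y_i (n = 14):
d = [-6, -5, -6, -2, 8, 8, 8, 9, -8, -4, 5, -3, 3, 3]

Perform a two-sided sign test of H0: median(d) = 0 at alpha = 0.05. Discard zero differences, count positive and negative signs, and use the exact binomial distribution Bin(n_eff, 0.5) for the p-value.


Step 1: Discard zero differences. Original n = 14; n_eff = number of nonzero differences = 14.
Nonzero differences (with sign): -6, -5, -6, -2, +8, +8, +8, +9, -8, -4, +5, -3, +3, +3
Step 2: Count signs: positive = 7, negative = 7.
Step 3: Under H0: P(positive) = 0.5, so the number of positives S ~ Bin(14, 0.5).
Step 4: Two-sided exact p-value = sum of Bin(14,0.5) probabilities at or below the observed probability = 1.000000.
Step 5: alpha = 0.05. fail to reject H0.

n_eff = 14, pos = 7, neg = 7, p = 1.000000, fail to reject H0.


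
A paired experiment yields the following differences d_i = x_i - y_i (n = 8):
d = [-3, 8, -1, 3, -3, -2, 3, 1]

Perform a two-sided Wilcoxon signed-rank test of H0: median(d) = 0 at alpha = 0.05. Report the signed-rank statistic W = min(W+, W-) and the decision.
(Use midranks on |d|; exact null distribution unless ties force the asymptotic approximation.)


Step 1: Drop any zero differences (none here) and take |d_i|.
|d| = [3, 8, 1, 3, 3, 2, 3, 1]
Step 2: Midrank |d_i| (ties get averaged ranks).
ranks: |3|->5.5, |8|->8, |1|->1.5, |3|->5.5, |3|->5.5, |2|->3, |3|->5.5, |1|->1.5
Step 3: Attach original signs; sum ranks with positive sign and with negative sign.
W+ = 8 + 5.5 + 5.5 + 1.5 = 20.5
W- = 5.5 + 1.5 + 5.5 + 3 = 15.5
(Check: W+ + W- = 36 should equal n(n+1)/2 = 36.)
Step 4: Test statistic W = min(W+, W-) = 15.5.
Step 5: Ties in |d|, so use the tie-corrected normal approximation.
        E[W] = n(n+1)/4 = 8*9/4 = 18.
        Tie groups: |d|=1 (t=2), |d|=3 (t=4); sum(t^3 - t) = 66.
        Var[W] = n(n+1)(2n+1)/24 - sum(t^3-t)/48 = 1224/24 - 66/48 = 49.625.
        z = (W - E[W]) / sqrt(Var[W]) = (15.5 - 18) / 7.0445 = -0.3549.
        Two-sided p = 2*Phi(z) = 0.722674.
Step 6: alpha = 0.05. fail to reject H0.

W+ = 20.5, W- = 15.5, W = min = 15.5, p = 0.722674, fail to reject H0.


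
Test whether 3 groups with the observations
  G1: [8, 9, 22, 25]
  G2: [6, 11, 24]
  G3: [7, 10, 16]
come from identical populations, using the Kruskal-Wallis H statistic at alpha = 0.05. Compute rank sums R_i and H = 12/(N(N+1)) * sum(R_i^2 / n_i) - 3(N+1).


Step 1: Combine all N = 10 observations and assign midranks.
sorted (value, group, rank): (6,G2,1), (7,G3,2), (8,G1,3), (9,G1,4), (10,G3,5), (11,G2,6), (16,G3,7), (22,G1,8), (24,G2,9), (25,G1,10)
Step 2: Sum ranks within each group.
R_1 = 25 (n_1 = 4)
R_2 = 16 (n_2 = 3)
R_3 = 14 (n_3 = 3)
Step 3: H = 12/(N(N+1)) * sum(R_i^2/n_i) - 3(N+1)
     = 12/(10*11) * (25^2/4 + 16^2/3 + 14^2/3) - 3*11
     = 0.109091 * 306.917 - 33
     = 0.481818.
Step 4: No ties, so H is used without correction.
Step 5: Under H0, H ~ chi^2(2); p-value = 0.785913.
Step 6: alpha = 0.05. fail to reject H0.

H = 0.4818, df = 2, p = 0.785913, fail to reject H0.


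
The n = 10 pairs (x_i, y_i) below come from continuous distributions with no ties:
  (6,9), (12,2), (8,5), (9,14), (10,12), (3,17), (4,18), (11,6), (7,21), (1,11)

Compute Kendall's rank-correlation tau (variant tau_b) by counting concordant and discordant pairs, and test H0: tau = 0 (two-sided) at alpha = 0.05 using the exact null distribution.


Step 1: Enumerate the 45 unordered pairs (i,j) with i<j and classify each by sign(x_j-x_i) * sign(y_j-y_i).
  (1,2):dx=+6,dy=-7->D; (1,3):dx=+2,dy=-4->D; (1,4):dx=+3,dy=+5->C; (1,5):dx=+4,dy=+3->C
  (1,6):dx=-3,dy=+8->D; (1,7):dx=-2,dy=+9->D; (1,8):dx=+5,dy=-3->D; (1,9):dx=+1,dy=+12->C
  (1,10):dx=-5,dy=+2->D; (2,3):dx=-4,dy=+3->D; (2,4):dx=-3,dy=+12->D; (2,5):dx=-2,dy=+10->D
  (2,6):dx=-9,dy=+15->D; (2,7):dx=-8,dy=+16->D; (2,8):dx=-1,dy=+4->D; (2,9):dx=-5,dy=+19->D
  (2,10):dx=-11,dy=+9->D; (3,4):dx=+1,dy=+9->C; (3,5):dx=+2,dy=+7->C; (3,6):dx=-5,dy=+12->D
  (3,7):dx=-4,dy=+13->D; (3,8):dx=+3,dy=+1->C; (3,9):dx=-1,dy=+16->D; (3,10):dx=-7,dy=+6->D
  (4,5):dx=+1,dy=-2->D; (4,6):dx=-6,dy=+3->D; (4,7):dx=-5,dy=+4->D; (4,8):dx=+2,dy=-8->D
  (4,9):dx=-2,dy=+7->D; (4,10):dx=-8,dy=-3->C; (5,6):dx=-7,dy=+5->D; (5,7):dx=-6,dy=+6->D
  (5,8):dx=+1,dy=-6->D; (5,9):dx=-3,dy=+9->D; (5,10):dx=-9,dy=-1->C; (6,7):dx=+1,dy=+1->C
  (6,8):dx=+8,dy=-11->D; (6,9):dx=+4,dy=+4->C; (6,10):dx=-2,dy=-6->C; (7,8):dx=+7,dy=-12->D
  (7,9):dx=+3,dy=+3->C; (7,10):dx=-3,dy=-7->C; (8,9):dx=-4,dy=+15->D; (8,10):dx=-10,dy=+5->D
  (9,10):dx=-6,dy=-10->C
Step 2: C = 14, D = 31, total pairs = 45.
Step 3: tau = (C - D)/(n(n-1)/2) = (14 - 31)/45 = -0.377778.
Step 4: Exact two-sided p-value (enumerate n! = 3628800 permutations of y under H0): p = 0.155742.
Step 5: alpha = 0.05. fail to reject H0.

tau_b = -0.3778 (C=14, D=31), p = 0.155742, fail to reject H0.


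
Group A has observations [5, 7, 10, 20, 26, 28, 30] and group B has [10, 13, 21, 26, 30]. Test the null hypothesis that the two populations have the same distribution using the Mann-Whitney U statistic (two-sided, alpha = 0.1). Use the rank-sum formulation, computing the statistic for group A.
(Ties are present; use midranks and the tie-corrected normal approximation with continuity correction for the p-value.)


Step 1: Combine and sort all 12 observations; assign midranks.
sorted (value, group): (5,X), (7,X), (10,X), (10,Y), (13,Y), (20,X), (21,Y), (26,X), (26,Y), (28,X), (30,X), (30,Y)
ranks: 5->1, 7->2, 10->3.5, 10->3.5, 13->5, 20->6, 21->7, 26->8.5, 26->8.5, 28->10, 30->11.5, 30->11.5
Step 2: Rank sum for X: R1 = 1 + 2 + 3.5 + 6 + 8.5 + 10 + 11.5 = 42.5.
Step 3: U_X = R1 - n1(n1+1)/2 = 42.5 - 7*8/2 = 42.5 - 28 = 14.5.
       U_Y = n1*n2 - U_X = 35 - 14.5 = 20.5.
Step 4: Ties are present, so use the tie-corrected normal approximation (with continuity correction) for the p-value.
Step 5: p-value = 0.683167; compare to alpha = 0.1. fail to reject H0.

U_X = 14.5, p = 0.683167, fail to reject H0 at alpha = 0.1.


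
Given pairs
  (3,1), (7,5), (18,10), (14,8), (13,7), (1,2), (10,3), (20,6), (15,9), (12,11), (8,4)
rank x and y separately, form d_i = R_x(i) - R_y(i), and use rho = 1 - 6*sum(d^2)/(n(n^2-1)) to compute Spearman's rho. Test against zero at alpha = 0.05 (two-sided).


Step 1: Rank x and y separately (midranks; no ties here).
rank(x): 3->2, 7->3, 18->10, 14->8, 13->7, 1->1, 10->5, 20->11, 15->9, 12->6, 8->4
rank(y): 1->1, 5->5, 10->10, 8->8, 7->7, 2->2, 3->3, 6->6, 9->9, 11->11, 4->4
Step 2: d_i = R_x(i) - R_y(i); compute d_i^2.
  (2-1)^2=1, (3-5)^2=4, (10-10)^2=0, (8-8)^2=0, (7-7)^2=0, (1-2)^2=1, (5-3)^2=4, (11-6)^2=25, (9-9)^2=0, (6-11)^2=25, (4-4)^2=0
sum(d^2) = 60.
Step 3: rho = 1 - 6*60 / (11*(11^2 - 1)) = 1 - 360/1320 = 0.727273.
Step 4: Under H0, t = rho * sqrt((n-2)/(1-rho^2)) = 3.1789 ~ t(9).
Step 5: Two-sided p-value from the t-distribution with 9 df = 0.011205.
Step 6: alpha = 0.05. reject H0.

rho = 0.7273, p = 0.011205, reject H0 at alpha = 0.05.


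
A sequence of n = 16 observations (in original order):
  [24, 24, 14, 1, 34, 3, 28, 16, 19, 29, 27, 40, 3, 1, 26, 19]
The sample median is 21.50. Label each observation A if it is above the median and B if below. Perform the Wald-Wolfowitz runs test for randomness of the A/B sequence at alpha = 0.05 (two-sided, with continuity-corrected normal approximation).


Step 1: Compute median = 21.50; label A = above, B = below.
Labels in order: AABBABABBAAABBAB  (n_A = 8, n_B = 8)
Step 2: Count runs R = 10.
Step 3: Under H0 (random ordering), E[R] = 2*n_A*n_B/(n_A+n_B) + 1 = 2*8*8/16 + 1 = 9.0000.
        Var[R] = 2*n_A*n_B*(2*n_A*n_B - n_A - n_B) / ((n_A+n_B)^2 * (n_A+n_B-1)) = 14336/3840 = 3.7333.
        SD[R] = 1.9322.
Step 4: Continuity-corrected z = (R - 0.5 - E[R]) / SD[R] = (10 - 0.5 - 9.0000) / 1.9322 = 0.2588.
Step 5: Two-sided p-value via normal approximation = 2*(1 - Phi(|z|)) = 0.795809.
Step 6: alpha = 0.05. fail to reject H0.

R = 10, z = 0.2588, p = 0.795809, fail to reject H0.


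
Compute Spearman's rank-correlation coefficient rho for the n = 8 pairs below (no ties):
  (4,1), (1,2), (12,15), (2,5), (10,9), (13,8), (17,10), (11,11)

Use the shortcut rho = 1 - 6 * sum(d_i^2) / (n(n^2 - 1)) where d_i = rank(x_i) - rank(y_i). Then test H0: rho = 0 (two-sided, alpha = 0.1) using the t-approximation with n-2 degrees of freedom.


Step 1: Rank x and y separately (midranks; no ties here).
rank(x): 4->3, 1->1, 12->6, 2->2, 10->4, 13->7, 17->8, 11->5
rank(y): 1->1, 2->2, 15->8, 5->3, 9->5, 8->4, 10->6, 11->7
Step 2: d_i = R_x(i) - R_y(i); compute d_i^2.
  (3-1)^2=4, (1-2)^2=1, (6-8)^2=4, (2-3)^2=1, (4-5)^2=1, (7-4)^2=9, (8-6)^2=4, (5-7)^2=4
sum(d^2) = 28.
Step 3: rho = 1 - 6*28 / (8*(8^2 - 1)) = 1 - 168/504 = 0.666667.
Step 4: Under H0, t = rho * sqrt((n-2)/(1-rho^2)) = 2.1909 ~ t(6).
Step 5: Two-sided p-value from the t-distribution with 6 df = 0.070988.
Step 6: alpha = 0.1. reject H0.

rho = 0.6667, p = 0.070988, reject H0 at alpha = 0.1.


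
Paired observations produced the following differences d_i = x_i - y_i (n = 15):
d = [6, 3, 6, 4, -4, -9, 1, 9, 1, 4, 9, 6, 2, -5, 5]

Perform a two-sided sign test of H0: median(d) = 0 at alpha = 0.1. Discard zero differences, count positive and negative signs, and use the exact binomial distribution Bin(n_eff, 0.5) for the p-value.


Step 1: Discard zero differences. Original n = 15; n_eff = number of nonzero differences = 15.
Nonzero differences (with sign): +6, +3, +6, +4, -4, -9, +1, +9, +1, +4, +9, +6, +2, -5, +5
Step 2: Count signs: positive = 12, negative = 3.
Step 3: Under H0: P(positive) = 0.5, so the number of positives S ~ Bin(15, 0.5).
Step 4: Two-sided exact p-value = sum of Bin(15,0.5) probabilities at or below the observed probability = 0.035156.
Step 5: alpha = 0.1. reject H0.

n_eff = 15, pos = 12, neg = 3, p = 0.035156, reject H0.


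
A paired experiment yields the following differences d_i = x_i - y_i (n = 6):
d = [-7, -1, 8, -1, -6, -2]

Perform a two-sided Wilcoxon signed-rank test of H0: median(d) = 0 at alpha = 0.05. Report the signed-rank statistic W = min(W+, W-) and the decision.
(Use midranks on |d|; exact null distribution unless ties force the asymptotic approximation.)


Step 1: Drop any zero differences (none here) and take |d_i|.
|d| = [7, 1, 8, 1, 6, 2]
Step 2: Midrank |d_i| (ties get averaged ranks).
ranks: |7|->5, |1|->1.5, |8|->6, |1|->1.5, |6|->4, |2|->3
Step 3: Attach original signs; sum ranks with positive sign and with negative sign.
W+ = 6 = 6
W- = 5 + 1.5 + 1.5 + 4 + 3 = 15
(Check: W+ + W- = 21 should equal n(n+1)/2 = 21.)
Step 4: Test statistic W = min(W+, W-) = 6.
Step 5: Ties in |d|, so use the tie-corrected normal approximation.
        E[W] = n(n+1)/4 = 6*7/4 = 10.5.
        Tie groups: |d|=1 (t=2); sum(t^3 - t) = 6.
        Var[W] = n(n+1)(2n+1)/24 - sum(t^3-t)/48 = 546/24 - 6/48 = 22.625.
        z = (W - E[W]) / sqrt(Var[W]) = (6 - 10.5) / 4.7566 = -0.9461.
        Two-sided p = 2*Phi(z) = 0.344118.
Step 6: alpha = 0.05. fail to reject H0.

W+ = 6, W- = 15, W = min = 6, p = 0.344118, fail to reject H0.


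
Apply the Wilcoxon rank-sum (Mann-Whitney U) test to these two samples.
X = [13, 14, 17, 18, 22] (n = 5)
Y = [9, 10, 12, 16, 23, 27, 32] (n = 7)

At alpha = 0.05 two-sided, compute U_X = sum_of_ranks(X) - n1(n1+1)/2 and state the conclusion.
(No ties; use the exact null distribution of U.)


Step 1: Combine and sort all 12 observations; assign midranks.
sorted (value, group): (9,Y), (10,Y), (12,Y), (13,X), (14,X), (16,Y), (17,X), (18,X), (22,X), (23,Y), (27,Y), (32,Y)
ranks: 9->1, 10->2, 12->3, 13->4, 14->5, 16->6, 17->7, 18->8, 22->9, 23->10, 27->11, 32->12
Step 2: Rank sum for X: R1 = 4 + 5 + 7 + 8 + 9 = 33.
Step 3: U_X = R1 - n1(n1+1)/2 = 33 - 5*6/2 = 33 - 15 = 18.
       U_Y = n1*n2 - U_X = 35 - 18 = 17.
Step 4: No ties, so the exact null distribution of U (based on enumerating the C(12,5) = 792 equally likely rank assignments) gives the two-sided p-value.
Step 5: p-value = 1.000000; compare to alpha = 0.05. fail to reject H0.

U_X = 18, p = 1.000000, fail to reject H0 at alpha = 0.05.


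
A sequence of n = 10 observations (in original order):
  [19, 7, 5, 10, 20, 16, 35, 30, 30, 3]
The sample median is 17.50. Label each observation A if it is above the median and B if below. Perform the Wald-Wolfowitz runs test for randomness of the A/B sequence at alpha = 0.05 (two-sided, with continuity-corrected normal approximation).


Step 1: Compute median = 17.50; label A = above, B = below.
Labels in order: ABBBABAAAB  (n_A = 5, n_B = 5)
Step 2: Count runs R = 6.
Step 3: Under H0 (random ordering), E[R] = 2*n_A*n_B/(n_A+n_B) + 1 = 2*5*5/10 + 1 = 6.0000.
        Var[R] = 2*n_A*n_B*(2*n_A*n_B - n_A - n_B) / ((n_A+n_B)^2 * (n_A+n_B-1)) = 2000/900 = 2.2222.
        SD[R] = 1.4907.
Step 4: R = E[R], so z = 0 with no continuity correction.
Step 5: Two-sided p-value via normal approximation = 2*(1 - Phi(|z|)) = 1.000000.
Step 6: alpha = 0.05. fail to reject H0.

R = 6, z = 0.0000, p = 1.000000, fail to reject H0.


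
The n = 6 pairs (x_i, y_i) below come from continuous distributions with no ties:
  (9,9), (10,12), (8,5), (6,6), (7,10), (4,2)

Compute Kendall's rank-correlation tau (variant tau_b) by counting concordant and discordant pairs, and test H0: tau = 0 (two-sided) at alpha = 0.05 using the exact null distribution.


Step 1: Enumerate the 15 unordered pairs (i,j) with i<j and classify each by sign(x_j-x_i) * sign(y_j-y_i).
  (1,2):dx=+1,dy=+3->C; (1,3):dx=-1,dy=-4->C; (1,4):dx=-3,dy=-3->C; (1,5):dx=-2,dy=+1->D
  (1,6):dx=-5,dy=-7->C; (2,3):dx=-2,dy=-7->C; (2,4):dx=-4,dy=-6->C; (2,5):dx=-3,dy=-2->C
  (2,6):dx=-6,dy=-10->C; (3,4):dx=-2,dy=+1->D; (3,5):dx=-1,dy=+5->D; (3,6):dx=-4,dy=-3->C
  (4,5):dx=+1,dy=+4->C; (4,6):dx=-2,dy=-4->C; (5,6):dx=-3,dy=-8->C
Step 2: C = 12, D = 3, total pairs = 15.
Step 3: tau = (C - D)/(n(n-1)/2) = (12 - 3)/15 = 0.600000.
Step 4: Exact two-sided p-value (enumerate n! = 720 permutations of y under H0): p = 0.136111.
Step 5: alpha = 0.05. fail to reject H0.

tau_b = 0.6000 (C=12, D=3), p = 0.136111, fail to reject H0.
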